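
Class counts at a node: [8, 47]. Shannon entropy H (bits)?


Probabilities: [8/55, 47/55] ≈ [0.1455, 0.8545]
H = -((8/55)·log₂(8/55) + (47/55)·log₂(47/55))
  = 0.5983 bits

0.5983 bits


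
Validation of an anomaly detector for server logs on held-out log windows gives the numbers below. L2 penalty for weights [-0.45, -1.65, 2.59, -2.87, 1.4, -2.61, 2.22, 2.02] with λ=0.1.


‖w‖₂² = (-0.45)² + (-1.65)² + (2.59)² + (-2.87)² + (1.4)² + (-2.61)² + (2.22)² + (2.02)²
     = 0.2025 + 2.7225 + 6.7081 + 8.2369 + 1.96 + 6.8121 + 4.9284 + 4.0804
     = 35.6509
λ·‖w‖₂² = 0.1·35.6509 = 3.56509

3.56509


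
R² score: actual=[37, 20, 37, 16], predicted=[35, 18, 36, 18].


ȳ = 27.5
SS_res = Σ(y-ŷ)² = 13
SS_tot = Σ(y-ȳ)² = 369
R² = 1 - SS_res/SS_tot = 1 - 0.0352 = 0.9648

0.9648


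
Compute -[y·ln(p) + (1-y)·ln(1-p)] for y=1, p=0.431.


BCE = -[y·ln(p) + (1-y)·ln(1-p)]
= -1·ln(0.431) - 0
= -ln(0.431) = 0.8416

0.8416


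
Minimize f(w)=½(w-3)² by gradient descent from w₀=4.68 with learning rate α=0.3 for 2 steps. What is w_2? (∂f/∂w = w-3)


step 1: grad = 4.68-3 = 1.68; w = 4.68 - 0.3·(1.68) = 4.176
step 2: grad = 4.176-3 = 1.176; w = 4.176 - 0.3·(1.176) = 3.8232

3.8232


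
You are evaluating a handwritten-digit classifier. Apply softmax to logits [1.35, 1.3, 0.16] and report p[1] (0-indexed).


Exponentials: e^1.35=3.8574, e^1.3=3.6693, e^0.16=1.1735
Sum = 8.7002
Softmax = [0.4434, 0.4217, 0.1349]
p[1] = 3.6693/8.7002 = 0.4217

0.4217


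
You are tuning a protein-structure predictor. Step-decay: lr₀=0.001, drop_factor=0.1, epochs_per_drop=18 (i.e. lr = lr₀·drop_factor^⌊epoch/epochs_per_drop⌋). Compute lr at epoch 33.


n_drops = ⌊33/18⌋ = 1
lr = 0.001·0.1^1 = 0.001·0.1 = 0.0001

0.0001


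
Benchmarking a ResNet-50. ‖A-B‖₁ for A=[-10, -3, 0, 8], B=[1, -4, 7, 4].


d = |-10-1| + |-3+ 4| + |0-7| + |8-4|
  = 11 + 1 + 7 + 4
  = 23

23


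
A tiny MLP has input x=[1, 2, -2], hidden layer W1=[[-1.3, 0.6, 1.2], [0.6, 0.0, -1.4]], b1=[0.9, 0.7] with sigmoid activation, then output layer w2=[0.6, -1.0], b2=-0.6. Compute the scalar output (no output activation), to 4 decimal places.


z1[0] = (-1.3)·(1) + (0.6)·(2) + (1.2)·(-2) + 0.9 = -1.6
z1[1] = (0.6)·(1) + (0.0)·(2) + (-1.4)·(-2) + 0.7 = 4.1
h = sigmoid(z1) = [0.168, 0.9837]
output = (0.6)·(0.168) + (-1.0)·(0.9837) - 0.6 = -1.4829

-1.4829


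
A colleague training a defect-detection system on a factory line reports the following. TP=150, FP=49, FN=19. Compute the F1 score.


Precision = 150/199 = 0.7538
Recall = 150/169 = 0.8876
F1 = 2·P·R/(P+R) = 2·TP/(2·TP+FP+FN) = 300/(300+49+19) = 300/368 = 0.8152

0.8152


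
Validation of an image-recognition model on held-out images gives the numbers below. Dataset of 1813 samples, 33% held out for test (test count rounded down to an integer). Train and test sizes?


Test = ⌊1813·33/100⌋ = 598
Train = 1813 - 598 = 1215

Train: 1215, Test: 598


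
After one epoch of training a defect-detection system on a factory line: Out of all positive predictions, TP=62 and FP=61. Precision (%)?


Precision = TP/(TP+FP)
= 62/(62+61)
= 62/123 = 50.41%

50.41%


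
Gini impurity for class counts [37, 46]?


Probabilities: [37/83, 46/83] ≈ [0.4458, 0.5542]
Σpᵢ² = (1369 + 2116)/83² = 3485/6889
Gini = 1 - Σpᵢ² = 1 - 3485/6889 = 0.4941

0.4941


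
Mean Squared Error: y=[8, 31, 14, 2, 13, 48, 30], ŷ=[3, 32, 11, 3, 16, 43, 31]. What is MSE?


Squared errors: (8-3)²=25, (31-32)²=1, (14-11)²=9, (2-3)²=1, (13-16)²=9, (48-43)²=25, (30-31)²=1
Sum = 71
MSE = 71/7 = 71/7

71/7


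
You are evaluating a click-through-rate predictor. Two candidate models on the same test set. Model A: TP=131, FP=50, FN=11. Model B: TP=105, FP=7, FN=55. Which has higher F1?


Model A: P=131/181=0.7238, R=131/142=0.9225, F1=2PR/(P+R)=2TP/(2TP+FP+FN)=262/323=0.8111
Model B: P=105/112=0.9375, R=105/160=0.6562, F1=2PR/(P+R)=2TP/(2TP+FP+FN)=210/272=0.7721
0.8111 > 0.7721 → Model A

Model A


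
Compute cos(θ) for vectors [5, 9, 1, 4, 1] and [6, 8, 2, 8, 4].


A·B = 5·6 + 9·8 + 1·2 + 4·8 + 1·4 = 140
‖A‖ = √124 = 11.1355, ‖B‖ = √184 = 13.5647
cos = 140/(√124·√184) = 140/√22816 = 0.9268

0.9268


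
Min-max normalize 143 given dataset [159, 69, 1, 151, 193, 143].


min=1, max=193
(143-1)/(193-1) = 142/192 = 0.7396

0.7396


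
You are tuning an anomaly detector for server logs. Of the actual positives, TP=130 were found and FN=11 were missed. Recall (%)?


Recall = TP/(TP+FN)
= 130/(130+11)
= 130/141 = 92.2%

92.2%


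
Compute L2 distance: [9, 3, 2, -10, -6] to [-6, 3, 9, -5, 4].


d = √((9+ 6)² + (3-3)² + (2-9)² + (-10+ 5)² + (-6-4)²)
  = √(225 + 0 + 49 + 25 + 100)
  = √399 = 19.975

19.975


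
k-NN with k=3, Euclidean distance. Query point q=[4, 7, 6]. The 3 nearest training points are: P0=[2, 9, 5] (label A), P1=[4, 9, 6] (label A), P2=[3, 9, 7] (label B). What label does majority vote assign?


d(q,P0) = 3.0  (label A)
d(q,P1) = 2.0  (label A)
d(q,P2) = 2.4495  (label B)
Votes: A=2, B=1
Majority → A

A


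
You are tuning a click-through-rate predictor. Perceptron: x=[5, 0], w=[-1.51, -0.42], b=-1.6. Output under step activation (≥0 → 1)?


z = (5)·(-1.51) + (0)·(-0.42) - 1.6
  = -9.15
step(z) = 0 (z<0)

0


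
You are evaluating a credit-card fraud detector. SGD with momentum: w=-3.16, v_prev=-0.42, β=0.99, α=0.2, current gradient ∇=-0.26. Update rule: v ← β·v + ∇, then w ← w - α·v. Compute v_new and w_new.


v_new = 0.99·-0.42 - 0.26 = -0.4158 - 0.26 = -0.6758
w_new = -3.16 - 0.2·-0.6758 = -3.16 + 0.13516 = -3.02484

v_new=-0.6758, w_new=-3.02484


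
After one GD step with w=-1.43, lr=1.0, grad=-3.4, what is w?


w_new = w - α·∇
= -1.43 - 1.0·-3.4
= -1.43 + 3.4
= 1.97

1.97


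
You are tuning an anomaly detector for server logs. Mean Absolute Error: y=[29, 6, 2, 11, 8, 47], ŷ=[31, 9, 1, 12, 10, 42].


Absolute errors: |29-31|=2, |6-9|=3, |2-1|=1, |11-12|=1, |8-10|=2, |47-42|=5
Sum = 14
MAE = 14/6 = 7/3

7/3


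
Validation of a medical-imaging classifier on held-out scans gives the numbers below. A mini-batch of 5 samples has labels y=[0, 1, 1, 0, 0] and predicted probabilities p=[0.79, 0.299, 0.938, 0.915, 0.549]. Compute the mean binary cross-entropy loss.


L[0] = -ln(1-0.79) = -ln(0.21) = 1.5606
L[1] = -ln(0.299) = 1.2073
L[2] = -ln(0.938) = 0.064
L[3] = -ln(1-0.915) = -ln(0.085) = 2.4651
L[4] = -ln(1-0.549) = -ln(0.451) = 0.7963
mean = (1.5606 + 1.2073 + 0.064 + 2.4651 + 0.7963)/5 = 1.2187

1.2187


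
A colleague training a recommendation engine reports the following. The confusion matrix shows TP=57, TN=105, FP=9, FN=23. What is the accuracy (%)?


Accuracy = (TP+TN)/(TP+TN+FP+FN)
= (57+105)/(194)
= 162/194 = 83.51%

83.51%


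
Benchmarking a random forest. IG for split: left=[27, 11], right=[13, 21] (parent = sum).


Parent = [40, 32], H_parent = 0.9911
H_left = 0.868 (n=38), H_right = 0.9597 (n=34)
H_children = (38/72)·0.868 + (34/72)·0.9597 = 0.9113
IG = 0.9911 - 0.9113 = 0.0798

0.0798


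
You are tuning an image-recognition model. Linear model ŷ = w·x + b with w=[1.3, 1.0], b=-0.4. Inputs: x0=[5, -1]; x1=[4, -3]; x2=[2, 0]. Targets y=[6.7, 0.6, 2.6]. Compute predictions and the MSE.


ŷ0 = (1.3)·(5) + (1.0)·(-1) - 0.4 = 5.1
ŷ1 = (1.3)·(4) + (1.0)·(-3) - 0.4 = 1.8
ŷ2 = (1.3)·(2) + (1.0)·(0) - 0.4 = 2.2
errors² = [2.56, 1.44, 0.16]
MSE = 4.1600/3 = 1.3867

1.3867


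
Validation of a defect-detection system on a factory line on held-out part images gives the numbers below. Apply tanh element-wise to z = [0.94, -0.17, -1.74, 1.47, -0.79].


tanh(0.94) = 0.7352
tanh(-0.17) = -0.1684
tanh(-1.74) = -0.9402
tanh(1.47) = 0.8996
tanh(-0.79) = -0.6584
result = [0.7352, -0.1684, -0.9402, 0.8996, -0.6584]

[0.7352, -0.1684, -0.9402, 0.8996, -0.6584]


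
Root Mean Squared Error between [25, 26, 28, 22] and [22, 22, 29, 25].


MSE = 35/4 = 8.75
RMSE = √(35/4) = 2.958

2.958


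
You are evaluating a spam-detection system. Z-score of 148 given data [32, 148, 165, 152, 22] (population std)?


μ = 103.8, σ = 63.0378
z = (148 - 103.8)/63.0378 = 0.7012

0.7012


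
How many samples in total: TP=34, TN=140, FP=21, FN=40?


Total = TP + TN + FP + FN
= 34 + 140 + 21 + 40
= 235
(Predicted positive: 55, predicted negative: 180)

235


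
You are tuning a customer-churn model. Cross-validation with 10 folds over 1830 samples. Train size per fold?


Fold size = 1830/10 = 183
Training per fold = 1830 - 183 = 1647

1647


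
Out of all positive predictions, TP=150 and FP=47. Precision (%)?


Precision = TP/(TP+FP)
= 150/(150+47)
= 150/197 = 76.14%

76.14%


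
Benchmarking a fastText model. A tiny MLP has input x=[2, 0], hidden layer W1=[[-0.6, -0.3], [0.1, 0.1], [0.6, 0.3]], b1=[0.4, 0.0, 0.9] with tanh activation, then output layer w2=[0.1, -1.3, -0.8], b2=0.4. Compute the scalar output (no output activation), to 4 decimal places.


z1[0] = (-0.6)·(2) + (-0.3)·(0) + 0.4 = -0.8
z1[1] = (0.1)·(2) + (0.1)·(0) + 0.0 = 0.2
z1[2] = (0.6)·(2) + (0.3)·(0) + 0.9 = 2.1
h = tanh(z1) = [-0.664, 0.1974, 0.9705]
output = (0.1)·(-0.664) + (-1.3)·(0.1974) + (-0.8)·(0.9705) + 0.4 = -0.6994

-0.6994


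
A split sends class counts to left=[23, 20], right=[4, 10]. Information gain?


Parent = [27, 30], H_parent = 0.998
H_left = 0.9965 (n=43), H_right = 0.8631 (n=14)
H_children = (43/57)·0.9965 + (14/57)·0.8631 = 0.9637
IG = 0.998 - 0.9637 = 0.0343

0.0343


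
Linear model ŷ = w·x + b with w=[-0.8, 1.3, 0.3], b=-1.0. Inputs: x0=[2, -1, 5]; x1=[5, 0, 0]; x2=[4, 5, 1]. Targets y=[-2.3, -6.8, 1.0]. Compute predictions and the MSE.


ŷ0 = (-0.8)·(2) + (1.3)·(-1) + (0.3)·(5) - 1.0 = -2.4
ŷ1 = (-0.8)·(5) + (1.3)·(0) + (0.3)·(0) - 1.0 = -5.0
ŷ2 = (-0.8)·(4) + (1.3)·(5) + (0.3)·(1) - 1.0 = 2.6
errors² = [0.01, 3.24, 2.56]
MSE = 5.8100/3 = 1.9367

1.9367


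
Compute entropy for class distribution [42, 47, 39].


Probabilities: [42/128, 47/128, 39/128] ≈ [0.3281, 0.3672, 0.3047]
H = -((42/128)·log₂(42/128) + (47/128)·log₂(47/128) + (39/128)·log₂(39/128))
  = 1.5807 bits

1.5807 bits


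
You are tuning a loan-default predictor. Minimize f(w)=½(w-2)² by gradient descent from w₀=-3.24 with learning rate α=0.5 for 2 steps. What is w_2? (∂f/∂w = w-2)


step 1: grad = -3.24-2 = -5.24; w = -3.24 - 0.5·(-5.24) = -0.62
step 2: grad = -0.62-2 = -2.62; w = -0.62 - 0.5·(-2.62) = 0.69

0.69


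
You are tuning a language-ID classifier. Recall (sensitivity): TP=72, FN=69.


Recall = TP/(TP+FN)
= 72/(72+69)
= 72/141 = 51.06%

51.06%


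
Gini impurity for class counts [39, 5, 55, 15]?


Probabilities: [39/114, 5/114, 55/114, 15/114] ≈ [0.3421, 0.0439, 0.4825, 0.1316]
Σpᵢ² = (1521 + 25 + 3025 + 225)/114² = 4796/12996
Gini = 1 - Σpᵢ² = 1 - 4796/12996 = 0.631

0.631


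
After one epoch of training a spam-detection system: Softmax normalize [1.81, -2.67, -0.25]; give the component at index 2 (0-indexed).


Exponentials: e^1.81=6.1104, e^-2.67=0.0693, e^-0.25=0.7788
Sum = 6.9585
Softmax = [0.8781, 0.01, 0.1119]
p[2] = 0.7788/6.9585 = 0.1119

0.1119


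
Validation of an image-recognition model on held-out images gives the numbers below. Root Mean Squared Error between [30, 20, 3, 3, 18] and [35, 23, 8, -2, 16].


MSE = 88/5 = 17.6
RMSE = √(88/5) = 4.1952

4.1952


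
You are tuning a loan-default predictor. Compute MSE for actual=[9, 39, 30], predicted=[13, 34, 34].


Squared errors: (9-13)²=16, (39-34)²=25, (30-34)²=16
Sum = 57
MSE = 57/3 = 19

19


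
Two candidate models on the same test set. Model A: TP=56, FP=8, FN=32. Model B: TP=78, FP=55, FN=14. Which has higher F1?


Model A: P=56/64=0.875, R=56/88=0.6364, F1=2PR/(P+R)=2TP/(2TP+FP+FN)=112/152=0.7368
Model B: P=78/133=0.5865, R=78/92=0.8478, F1=2PR/(P+R)=2TP/(2TP+FP+FN)=156/225=0.6933
0.7368 > 0.6933 → Model A

Model A


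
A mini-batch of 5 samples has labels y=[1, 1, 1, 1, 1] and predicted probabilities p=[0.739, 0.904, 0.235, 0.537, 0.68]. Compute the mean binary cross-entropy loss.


L[0] = -ln(0.739) = 0.3025
L[1] = -ln(0.904) = 0.1009
L[2] = -ln(0.235) = 1.4482
L[3] = -ln(0.537) = 0.6218
L[4] = -ln(0.68) = 0.3857
mean = (0.3025 + 0.1009 + 1.4482 + 0.6218 + 0.3857)/5 = 0.5718

0.5718


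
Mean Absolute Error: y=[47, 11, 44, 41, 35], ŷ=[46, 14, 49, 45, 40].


Absolute errors: |47-46|=1, |11-14|=3, |44-49|=5, |41-45|=4, |35-40|=5
Sum = 18
MAE = 18/5 = 18/5

18/5


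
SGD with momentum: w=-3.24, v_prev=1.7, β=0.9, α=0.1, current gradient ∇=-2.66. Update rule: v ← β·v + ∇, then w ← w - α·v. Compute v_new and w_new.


v_new = 0.9·1.7 - 2.66 = 1.53 - 2.66 = -1.13
w_new = -3.24 - 0.1·-1.13 = -3.24 + 0.113 = -3.127

v_new=-1.13, w_new=-3.127


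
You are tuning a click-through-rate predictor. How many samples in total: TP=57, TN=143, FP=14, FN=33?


Total = TP + TN + FP + FN
= 57 + 143 + 14 + 33
= 247
(Predicted positive: 71, predicted negative: 176)

247


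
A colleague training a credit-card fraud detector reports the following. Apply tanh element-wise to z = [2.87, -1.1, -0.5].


tanh(2.87) = 0.9936
tanh(-1.1) = -0.8005
tanh(-0.5) = -0.4621
result = [0.9936, -0.8005, -0.4621]

[0.9936, -0.8005, -0.4621]


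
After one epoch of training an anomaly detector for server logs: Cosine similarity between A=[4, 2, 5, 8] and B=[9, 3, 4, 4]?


A·B = 4·9 + 2·3 + 5·4 + 8·4 = 94
‖A‖ = √109 = 10.4403, ‖B‖ = √122 = 11.0454
cos = 94/(√109·√122) = 94/√13298 = 0.8151

0.8151


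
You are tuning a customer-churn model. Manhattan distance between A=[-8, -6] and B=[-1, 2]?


d = |-8+ 1| + |-6-2|
  = 7 + 8
  = 15

15


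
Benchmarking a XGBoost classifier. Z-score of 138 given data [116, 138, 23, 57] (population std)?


μ = 83.5, σ = 45.7957
z = (138 - 83.5)/45.7957 = 1.1901

1.1901


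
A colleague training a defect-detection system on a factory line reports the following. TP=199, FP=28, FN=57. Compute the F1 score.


Precision = 199/227 = 0.8767
Recall = 199/256 = 0.7773
F1 = 2·P·R/(P+R) = 2·TP/(2·TP+FP+FN) = 398/(398+28+57) = 398/483 = 0.824

0.824


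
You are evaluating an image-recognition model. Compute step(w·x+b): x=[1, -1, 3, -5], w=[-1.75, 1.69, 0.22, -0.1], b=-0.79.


z = (1)·(-1.75) + (-1)·(1.69) + (3)·(0.22) + (-5)·(-0.1) - 0.79
  = -3.07
step(z) = 0 (z<0)

0


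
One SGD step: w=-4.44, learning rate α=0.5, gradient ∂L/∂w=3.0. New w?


w_new = w - α·∇
= -4.44 - 0.5·3.0
= -4.44 - 1.5
= -5.94

-5.94


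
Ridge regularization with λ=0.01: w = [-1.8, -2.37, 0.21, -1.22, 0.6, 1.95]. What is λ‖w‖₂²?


‖w‖₂² = (-1.8)² + (-2.37)² + (0.21)² + (-1.22)² + (0.6)² + (1.95)²
     = 3.24 + 5.6169 + 0.0441 + 1.4884 + 0.36 + 3.8025
     = 14.5519
λ·‖w‖₂² = 0.01·14.5519 = 0.145519

0.145519


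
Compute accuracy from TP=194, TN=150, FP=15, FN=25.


Accuracy = (TP+TN)/(TP+TN+FP+FN)
= (194+150)/(384)
= 344/384 = 89.58%

89.58%


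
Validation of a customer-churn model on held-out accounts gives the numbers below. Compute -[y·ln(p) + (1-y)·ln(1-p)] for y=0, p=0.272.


BCE = -[y·ln(p) + (1-y)·ln(1-p)]
= -0 - 1·ln(1-0.272)
= -ln(0.728) = 0.3175

0.3175


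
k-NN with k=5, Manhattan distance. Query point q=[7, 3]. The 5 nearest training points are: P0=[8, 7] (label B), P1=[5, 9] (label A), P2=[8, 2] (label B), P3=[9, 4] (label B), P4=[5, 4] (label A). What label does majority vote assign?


d(q,P0) = 5  (label B)
d(q,P1) = 8  (label A)
d(q,P2) = 2  (label B)
d(q,P3) = 3  (label B)
d(q,P4) = 3  (label A)
Votes: A=2, B=3
Majority → B

B


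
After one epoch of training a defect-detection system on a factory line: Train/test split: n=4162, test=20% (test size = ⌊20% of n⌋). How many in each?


Test = ⌊4162·20/100⌋ = 832
Train = 4162 - 832 = 3330

Train: 3330, Test: 832


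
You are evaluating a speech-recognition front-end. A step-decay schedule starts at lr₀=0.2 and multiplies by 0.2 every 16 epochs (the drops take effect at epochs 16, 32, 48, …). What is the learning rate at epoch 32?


n_drops = ⌊32/16⌋ = 2
lr = 0.2·0.2^2 = 0.2·0.04 = 0.008

0.008


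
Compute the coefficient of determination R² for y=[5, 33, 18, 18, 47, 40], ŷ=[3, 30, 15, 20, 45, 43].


ȳ = 26.8333
SS_res = Σ(y-ŷ)² = 39
SS_tot = Σ(y-ȳ)² = 1250.83
R² = 1 - SS_res/SS_tot = 1 - 0.0312 = 0.9688

0.9688


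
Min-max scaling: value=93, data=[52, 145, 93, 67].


min=52, max=145
(93-52)/(145-52) = 41/93 = 0.4409

0.4409


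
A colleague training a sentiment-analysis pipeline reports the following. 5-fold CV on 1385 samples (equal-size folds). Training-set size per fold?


Fold size = 1385/5 = 277
Training per fold = 1385 - 277 = 1108

1108


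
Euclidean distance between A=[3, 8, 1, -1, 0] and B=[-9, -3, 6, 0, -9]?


d = √((3+ 9)² + (8+ 3)² + (1-6)² + (-1-0)² + (0+ 9)²)
  = √(144 + 121 + 25 + 1 + 81)
  = √372 = 19.2873

19.2873


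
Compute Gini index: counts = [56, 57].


Probabilities: [56/113, 57/113] ≈ [0.4956, 0.5044]
Σpᵢ² = (3136 + 3249)/113² = 6385/12769
Gini = 1 - Σpᵢ² = 1 - 6385/12769 = 0.5

0.5


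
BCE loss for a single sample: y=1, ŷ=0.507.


BCE = -[y·ln(p) + (1-y)·ln(1-p)]
= -1·ln(0.507) - 0
= -ln(0.507) = 0.6792

0.6792


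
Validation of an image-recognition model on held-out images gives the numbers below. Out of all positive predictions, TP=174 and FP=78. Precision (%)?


Precision = TP/(TP+FP)
= 174/(174+78)
= 174/252 = 69.05%

69.05%


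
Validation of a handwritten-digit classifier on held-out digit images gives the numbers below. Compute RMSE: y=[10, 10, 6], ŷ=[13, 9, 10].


MSE = 26/3 = 8.6667
RMSE = √(26/3) = 2.9439

2.9439


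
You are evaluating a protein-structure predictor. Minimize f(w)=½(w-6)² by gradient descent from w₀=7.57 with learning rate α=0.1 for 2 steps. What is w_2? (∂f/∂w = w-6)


step 1: grad = 7.57-6 = 1.57; w = 7.57 - 0.1·(1.57) = 7.413
step 2: grad = 7.413-6 = 1.413; w = 7.413 - 0.1·(1.413) = 7.2717

7.2717


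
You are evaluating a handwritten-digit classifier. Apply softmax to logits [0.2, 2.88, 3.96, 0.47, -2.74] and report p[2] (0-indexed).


Exponentials: e^0.2=1.2214, e^2.88=17.8143, e^3.96=52.4573, e^0.47=1.6, e^-2.74=0.0646
Sum = 73.1576
Softmax = [0.0167, 0.2435, 0.717, 0.0219, 0.0009]
p[2] = 52.4573/73.1576 = 0.717

0.717


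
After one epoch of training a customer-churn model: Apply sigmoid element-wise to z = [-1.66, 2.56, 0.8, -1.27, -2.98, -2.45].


σ(-1.66) = 1/(1+e^1.66) = 0.1598
σ(2.56) = 1/(1+e^-2.56) = 0.9282
σ(0.8) = 1/(1+e^-0.8) = 0.69
σ(-1.27) = 1/(1+e^1.27) = 0.2193
σ(-2.98) = 1/(1+e^2.98) = 0.0483
σ(-2.45) = 1/(1+e^2.45) = 0.0794
result = [0.1598, 0.9282, 0.69, 0.2193, 0.0483, 0.0794]

[0.1598, 0.9282, 0.69, 0.2193, 0.0483, 0.0794]


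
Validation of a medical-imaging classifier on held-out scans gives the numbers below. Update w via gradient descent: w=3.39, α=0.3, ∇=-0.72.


w_new = w - α·∇
= 3.39 - 0.3·-0.72
= 3.39 + 0.216
= 3.606

3.606


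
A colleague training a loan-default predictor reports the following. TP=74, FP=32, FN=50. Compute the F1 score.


Precision = 74/106 = 0.6981
Recall = 74/124 = 0.5968
F1 = 2·P·R/(P+R) = 2·TP/(2·TP+FP+FN) = 148/(148+32+50) = 148/230 = 0.6435

0.6435


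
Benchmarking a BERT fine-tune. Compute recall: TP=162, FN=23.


Recall = TP/(TP+FN)
= 162/(162+23)
= 162/185 = 87.57%

87.57%


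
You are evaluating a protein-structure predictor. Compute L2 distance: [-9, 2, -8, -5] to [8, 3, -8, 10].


d = √((-9-8)² + (2-3)² + (-8+ 8)² + (-5-10)²)
  = √(289 + 1 + 0 + 225)
  = √515 = 22.6936

22.6936


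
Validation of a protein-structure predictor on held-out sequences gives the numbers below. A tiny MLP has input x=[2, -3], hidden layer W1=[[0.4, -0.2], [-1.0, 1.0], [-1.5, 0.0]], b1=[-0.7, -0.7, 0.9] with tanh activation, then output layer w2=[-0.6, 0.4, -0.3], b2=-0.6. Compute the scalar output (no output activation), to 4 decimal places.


z1[0] = (0.4)·(2) + (-0.2)·(-3) - 0.7 = 0.7
z1[1] = (-1.0)·(2) + (1.0)·(-3) - 0.7 = -5.7
z1[2] = (-1.5)·(2) + (0.0)·(-3) + 0.9 = -2.1
h = tanh(z1) = [0.6044, -1.0, -0.9705]
output = (-0.6)·(0.6044) + (0.4)·(-1.0) + (-0.3)·(-0.9705) - 0.6 = -1.0715

-1.0715


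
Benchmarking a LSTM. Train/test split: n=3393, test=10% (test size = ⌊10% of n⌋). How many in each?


Test = ⌊3393·10/100⌋ = 339
Train = 3393 - 339 = 3054

Train: 3054, Test: 339


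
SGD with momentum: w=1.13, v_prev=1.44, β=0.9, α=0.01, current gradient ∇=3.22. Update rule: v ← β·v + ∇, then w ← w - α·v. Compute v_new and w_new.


v_new = 0.9·1.44 + 3.22 = 1.296 + 3.22 = 4.516
w_new = 1.13 - 0.01·4.516 = 1.13 - 0.04516 = 1.08484

v_new=4.516, w_new=1.08484


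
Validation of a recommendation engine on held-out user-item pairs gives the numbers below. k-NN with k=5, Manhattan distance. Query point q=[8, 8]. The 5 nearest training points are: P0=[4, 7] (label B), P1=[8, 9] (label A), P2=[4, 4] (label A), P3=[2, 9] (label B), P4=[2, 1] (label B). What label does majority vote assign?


d(q,P0) = 5  (label B)
d(q,P1) = 1  (label A)
d(q,P2) = 8  (label A)
d(q,P3) = 7  (label B)
d(q,P4) = 13  (label B)
Votes: A=2, B=3
Majority → B

B


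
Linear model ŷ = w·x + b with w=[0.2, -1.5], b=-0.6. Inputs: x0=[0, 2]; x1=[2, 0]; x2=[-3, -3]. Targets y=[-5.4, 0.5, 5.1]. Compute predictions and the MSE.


ŷ0 = (0.2)·(0) + (-1.5)·(2) - 0.6 = -3.6
ŷ1 = (0.2)·(2) + (-1.5)·(0) - 0.6 = -0.2
ŷ2 = (0.2)·(-3) + (-1.5)·(-3) - 0.6 = 3.3
errors² = [3.24, 0.49, 3.24]
MSE = 6.9700/3 = 2.3233

2.3233


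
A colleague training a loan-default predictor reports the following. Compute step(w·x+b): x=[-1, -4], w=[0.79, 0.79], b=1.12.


z = (-1)·(0.79) + (-4)·(0.79) + 1.12
  = -2.83
step(z) = 0 (z<0)

0


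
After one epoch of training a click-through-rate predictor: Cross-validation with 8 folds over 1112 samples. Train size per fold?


Fold size = 1112/8 = 139
Training per fold = 1112 - 139 = 973

973


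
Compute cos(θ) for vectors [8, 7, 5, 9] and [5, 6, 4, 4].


A·B = 8·5 + 7·6 + 5·4 + 9·4 = 138
‖A‖ = √219 = 14.7986, ‖B‖ = √93 = 9.6437
cos = 138/(√219·√93) = 138/√20367 = 0.967

0.967


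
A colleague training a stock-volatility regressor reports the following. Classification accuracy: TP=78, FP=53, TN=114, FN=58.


Accuracy = (TP+TN)/(TP+TN+FP+FN)
= (78+114)/(303)
= 192/303 = 63.37%

63.37%


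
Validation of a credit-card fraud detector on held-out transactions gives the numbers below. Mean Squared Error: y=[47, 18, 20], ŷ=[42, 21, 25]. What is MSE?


Squared errors: (47-42)²=25, (18-21)²=9, (20-25)²=25
Sum = 59
MSE = 59/3 = 59/3

59/3


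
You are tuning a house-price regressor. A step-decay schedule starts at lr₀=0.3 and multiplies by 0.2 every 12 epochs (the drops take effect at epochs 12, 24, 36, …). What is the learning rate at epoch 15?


n_drops = ⌊15/12⌋ = 1
lr = 0.3·0.2^1 = 0.3·0.2 = 0.06

0.06


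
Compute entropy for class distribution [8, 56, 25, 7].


Probabilities: [8/96, 56/96, 25/96, 7/96] ≈ [0.0833, 0.5833, 0.2604, 0.0729]
H = -((8/96)·log₂(8/96) + (56/96)·log₂(56/96) + (25/96)·log₂(25/96) + (7/96)·log₂(7/96))
  = 1.5333 bits

1.5333 bits


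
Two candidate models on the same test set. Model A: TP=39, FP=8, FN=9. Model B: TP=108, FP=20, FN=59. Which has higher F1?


Model A: P=39/47=0.8298, R=39/48=0.8125, F1=2PR/(P+R)=2TP/(2TP+FP+FN)=78/95=0.8211
Model B: P=108/128=0.8438, R=108/167=0.6467, F1=2PR/(P+R)=2TP/(2TP+FP+FN)=216/295=0.7322
0.8211 > 0.7322 → Model A

Model A


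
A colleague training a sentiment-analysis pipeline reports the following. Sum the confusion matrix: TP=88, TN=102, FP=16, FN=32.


Total = TP + TN + FP + FN
= 88 + 102 + 16 + 32
= 238
(Predicted positive: 104, predicted negative: 134)

238


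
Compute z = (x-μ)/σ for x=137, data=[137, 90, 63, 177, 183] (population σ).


μ = 130, σ = 47.2356
z = (137 - 130)/47.2356 = 0.1482

0.1482


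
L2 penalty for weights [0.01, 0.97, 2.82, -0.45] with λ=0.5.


‖w‖₂² = (0.01)² + (0.97)² + (2.82)² + (-0.45)²
     = 0.0001 + 0.9409 + 7.9524 + 0.2025
     = 9.0959
λ·‖w‖₂² = 0.5·9.0959 = 4.54795

4.54795


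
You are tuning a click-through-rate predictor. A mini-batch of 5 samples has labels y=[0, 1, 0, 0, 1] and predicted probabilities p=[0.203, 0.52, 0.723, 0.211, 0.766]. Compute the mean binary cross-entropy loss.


L[0] = -ln(1-0.203) = -ln(0.797) = 0.2269
L[1] = -ln(0.52) = 0.6539
L[2] = -ln(1-0.723) = -ln(0.277) = 1.2837
L[3] = -ln(1-0.211) = -ln(0.789) = 0.237
L[4] = -ln(0.766) = 0.2666
mean = (0.2269 + 0.6539 + 1.2837 + 0.237 + 0.2666)/5 = 0.5336

0.5336


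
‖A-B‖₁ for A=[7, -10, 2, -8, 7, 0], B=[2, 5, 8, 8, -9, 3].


d = |7-2| + |-10-5| + |2-8| + |-8-8| + |7+ 9| + |0-3|
  = 5 + 15 + 6 + 16 + 16 + 3
  = 61

61


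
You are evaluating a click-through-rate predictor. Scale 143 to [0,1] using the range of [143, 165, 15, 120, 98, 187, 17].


min=15, max=187
(143-15)/(187-15) = 128/172 = 0.7442

0.7442


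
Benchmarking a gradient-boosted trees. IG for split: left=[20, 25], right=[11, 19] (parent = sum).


Parent = [31, 44], H_parent = 0.9782
H_left = 0.9911 (n=45), H_right = 0.9481 (n=30)
H_children = (45/75)·0.9911 + (30/75)·0.9481 = 0.9739
IG = 0.9782 - 0.9739 = 0.0043

0.0043


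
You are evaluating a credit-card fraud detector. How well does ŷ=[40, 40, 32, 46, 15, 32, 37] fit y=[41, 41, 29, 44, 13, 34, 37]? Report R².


ȳ = 34.1429
SS_res = Σ(y-ŷ)² = 23
SS_tot = Σ(y-ȳ)² = 672.86
R² = 1 - SS_res/SS_tot = 1 - 0.0342 = 0.9658

0.9658


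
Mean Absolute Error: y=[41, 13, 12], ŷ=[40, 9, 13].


Absolute errors: |41-40|=1, |13-9|=4, |12-13|=1
Sum = 6
MAE = 6/3 = 2

2


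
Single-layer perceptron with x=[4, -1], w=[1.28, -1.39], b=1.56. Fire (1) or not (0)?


z = (4)·(1.28) + (-1)·(-1.39) + 1.56
  = 8.07
step(z) = 1 (z≥0)

1


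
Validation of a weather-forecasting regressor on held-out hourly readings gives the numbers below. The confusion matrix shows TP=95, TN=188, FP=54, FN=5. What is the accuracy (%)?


Accuracy = (TP+TN)/(TP+TN+FP+FN)
= (95+188)/(342)
= 283/342 = 82.75%

82.75%


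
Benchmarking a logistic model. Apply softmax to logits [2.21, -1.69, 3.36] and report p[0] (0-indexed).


Exponentials: e^2.21=9.1157, e^-1.69=0.1845, e^3.36=28.7892
Sum = 38.0894
Softmax = [0.2393, 0.0048, 0.7558]
p[0] = 9.1157/38.0894 = 0.2393

0.2393


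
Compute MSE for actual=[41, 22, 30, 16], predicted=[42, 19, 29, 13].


Squared errors: (41-42)²=1, (22-19)²=9, (30-29)²=1, (16-13)²=9
Sum = 20
MSE = 20/4 = 5

5


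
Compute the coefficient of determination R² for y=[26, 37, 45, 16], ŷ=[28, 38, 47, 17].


ȳ = 31
SS_res = Σ(y-ŷ)² = 10
SS_tot = Σ(y-ȳ)² = 482
R² = 1 - SS_res/SS_tot = 1 - 0.0207 = 0.9793

0.9793


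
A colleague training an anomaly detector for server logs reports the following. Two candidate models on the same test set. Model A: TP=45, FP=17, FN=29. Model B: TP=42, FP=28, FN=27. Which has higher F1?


Model A: P=45/62=0.7258, R=45/74=0.6081, F1=2PR/(P+R)=2TP/(2TP+FP+FN)=90/136=0.6618
Model B: P=42/70=0.6, R=42/69=0.6087, F1=2PR/(P+R)=2TP/(2TP+FP+FN)=84/139=0.6043
0.6618 > 0.6043 → Model A

Model A


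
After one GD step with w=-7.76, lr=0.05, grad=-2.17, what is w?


w_new = w - α·∇
= -7.76 - 0.05·-2.17
= -7.76 + 0.1085
= -7.6515

-7.6515


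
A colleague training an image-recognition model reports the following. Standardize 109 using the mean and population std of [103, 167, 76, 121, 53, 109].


μ = 104.8333, σ = 35.7417
z = (109 - 104.8333)/35.7417 = 0.1166

0.1166


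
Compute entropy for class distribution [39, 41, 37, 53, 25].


Probabilities: [39/195, 41/195, 37/195, 53/195, 25/195] ≈ [0.2, 0.2103, 0.1897, 0.2718, 0.1282]
H = -((39/195)·log₂(39/195) + (41/195)·log₂(41/195) + (37/195)·log₂(37/195) + (53/195)·log₂(53/195) + (25/195)·log₂(25/195))
  = 2.2831 bits

2.2831 bits


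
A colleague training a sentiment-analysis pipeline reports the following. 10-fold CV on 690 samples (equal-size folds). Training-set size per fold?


Fold size = 690/10 = 69
Training per fold = 690 - 69 = 621

621


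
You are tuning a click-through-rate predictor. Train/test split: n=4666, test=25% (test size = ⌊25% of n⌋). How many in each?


Test = ⌊4666·25/100⌋ = 1166
Train = 4666 - 1166 = 3500

Train: 3500, Test: 1166


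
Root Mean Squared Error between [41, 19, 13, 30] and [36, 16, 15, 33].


MSE = 47/4 = 11.75
RMSE = √(47/4) = 3.4278

3.4278


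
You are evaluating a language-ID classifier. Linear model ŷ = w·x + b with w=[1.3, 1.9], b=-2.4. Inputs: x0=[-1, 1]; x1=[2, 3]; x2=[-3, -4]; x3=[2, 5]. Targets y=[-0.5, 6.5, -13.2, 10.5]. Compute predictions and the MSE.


ŷ0 = (1.3)·(-1) + (1.9)·(1) - 2.4 = -1.8
ŷ1 = (1.3)·(2) + (1.9)·(3) - 2.4 = 5.9
ŷ2 = (1.3)·(-3) + (1.9)·(-4) - 2.4 = -13.9
ŷ3 = (1.3)·(2) + (1.9)·(5) - 2.4 = 9.7
errors² = [1.69, 0.36, 0.49, 0.64]
MSE = 3.1800/4 = 0.795

0.795


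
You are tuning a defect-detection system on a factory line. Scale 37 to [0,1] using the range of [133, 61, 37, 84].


min=37, max=133
(37-37)/(133-37) = 0/96 = 0.0

0.0


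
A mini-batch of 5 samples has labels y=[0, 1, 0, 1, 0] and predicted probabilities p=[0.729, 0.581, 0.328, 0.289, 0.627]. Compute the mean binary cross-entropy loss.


L[0] = -ln(1-0.729) = -ln(0.271) = 1.3056
L[1] = -ln(0.581) = 0.543
L[2] = -ln(1-0.328) = -ln(0.672) = 0.3975
L[3] = -ln(0.289) = 1.2413
L[4] = -ln(1-0.627) = -ln(0.373) = 0.9862
mean = (1.3056 + 0.543 + 0.3975 + 1.2413 + 0.9862)/5 = 0.8947

0.8947


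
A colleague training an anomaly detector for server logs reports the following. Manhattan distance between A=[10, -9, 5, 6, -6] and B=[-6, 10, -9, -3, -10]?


d = |10+ 6| + |-9-10| + |5+ 9| + |6+ 3| + |-6+ 10|
  = 16 + 19 + 14 + 9 + 4
  = 62

62


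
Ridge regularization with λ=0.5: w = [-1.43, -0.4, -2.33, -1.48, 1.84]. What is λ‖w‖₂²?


‖w‖₂² = (-1.43)² + (-0.4)² + (-2.33)² + (-1.48)² + (1.84)²
     = 2.0449 + 0.16 + 5.4289 + 2.1904 + 3.3856
     = 13.2098
λ·‖w‖₂² = 0.5·13.2098 = 6.6049

6.6049


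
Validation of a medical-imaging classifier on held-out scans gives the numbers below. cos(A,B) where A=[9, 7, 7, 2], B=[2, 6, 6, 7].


A·B = 9·2 + 7·6 + 7·6 + 2·7 = 116
‖A‖ = √183 = 13.5277, ‖B‖ = √125 = 11.1803
cos = 116/(√183·√125) = 116/√22875 = 0.767

0.767


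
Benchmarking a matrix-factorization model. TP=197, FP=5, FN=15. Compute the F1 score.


Precision = 197/202 = 0.9752
Recall = 197/212 = 0.9292
F1 = 2·P·R/(P+R) = 2·TP/(2·TP+FP+FN) = 394/(394+5+15) = 394/414 = 0.9517

0.9517


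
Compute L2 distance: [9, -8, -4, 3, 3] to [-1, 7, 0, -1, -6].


d = √((9+ 1)² + (-8-7)² + (-4-0)² + (3+ 1)² + (3+ 6)²)
  = √(100 + 225 + 16 + 16 + 81)
  = √438 = 20.9284

20.9284


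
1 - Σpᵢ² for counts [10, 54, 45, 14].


Probabilities: [10/123, 54/123, 45/123, 14/123] ≈ [0.0813, 0.439, 0.3659, 0.1138]
Σpᵢ² = (100 + 2916 + 2025 + 196)/123² = 5237/15129
Gini = 1 - Σpᵢ² = 1 - 5237/15129 = 0.6538

0.6538


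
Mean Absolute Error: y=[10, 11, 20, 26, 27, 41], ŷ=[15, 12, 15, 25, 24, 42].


Absolute errors: |10-15|=5, |11-12|=1, |20-15|=5, |26-25|=1, |27-24|=3, |41-42|=1
Sum = 16
MAE = 16/6 = 8/3

8/3


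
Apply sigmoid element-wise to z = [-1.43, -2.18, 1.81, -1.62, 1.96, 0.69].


σ(-1.43) = 1/(1+e^1.43) = 0.1931
σ(-2.18) = 1/(1+e^2.18) = 0.1016
σ(1.81) = 1/(1+e^-1.81) = 0.8594
σ(-1.62) = 1/(1+e^1.62) = 0.1652
σ(1.96) = 1/(1+e^-1.96) = 0.8765
σ(0.69) = 1/(1+e^-0.69) = 0.666
result = [0.1931, 0.1016, 0.8594, 0.1652, 0.8765, 0.666]

[0.1931, 0.1016, 0.8594, 0.1652, 0.8765, 0.666]


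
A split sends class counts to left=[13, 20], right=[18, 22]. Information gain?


Parent = [31, 42], H_parent = 0.9836
H_left = 0.9673 (n=33), H_right = 0.9928 (n=40)
H_children = (33/73)·0.9673 + (40/73)·0.9928 = 0.9813
IG = 0.9836 - 0.9813 = 0.0023

0.0023


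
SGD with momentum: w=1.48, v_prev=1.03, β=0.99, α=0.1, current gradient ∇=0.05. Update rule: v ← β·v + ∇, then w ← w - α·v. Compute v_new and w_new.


v_new = 0.99·1.03 + 0.05 = 1.0197 + 0.05 = 1.0697
w_new = 1.48 - 0.1·1.0697 = 1.48 - 0.10697 = 1.37303

v_new=1.0697, w_new=1.37303


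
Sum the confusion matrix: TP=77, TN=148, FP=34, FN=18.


Total = TP + TN + FP + FN
= 77 + 148 + 34 + 18
= 277
(Predicted positive: 111, predicted negative: 166)

277


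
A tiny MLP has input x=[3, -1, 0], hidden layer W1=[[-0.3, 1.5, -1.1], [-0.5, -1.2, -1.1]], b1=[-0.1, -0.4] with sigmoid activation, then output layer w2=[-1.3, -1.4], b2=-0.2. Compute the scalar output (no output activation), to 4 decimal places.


z1[0] = (-0.3)·(3) + (1.5)·(-1) + (-1.1)·(0) - 0.1 = -2.5
z1[1] = (-0.5)·(3) + (-1.2)·(-1) + (-1.1)·(0) - 0.4 = -0.7
h = sigmoid(z1) = [0.0759, 0.3318]
output = (-1.3)·(0.0759) + (-1.4)·(0.3318) - 0.2 = -0.7632

-0.7632


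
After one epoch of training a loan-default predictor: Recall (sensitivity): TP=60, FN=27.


Recall = TP/(TP+FN)
= 60/(60+27)
= 60/87 = 68.97%

68.97%


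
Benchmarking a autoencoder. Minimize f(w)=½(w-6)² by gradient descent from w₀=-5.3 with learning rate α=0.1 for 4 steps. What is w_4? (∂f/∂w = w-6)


step 1: grad = -5.3-6 = -11.3; w = -5.3 - 0.1·(-11.3) = -4.17
step 2: grad = -4.17-6 = -10.17; w = -4.17 - 0.1·(-10.17) = -3.153
step 3: grad = -3.153-6 = -9.153; w = -3.153 - 0.1·(-9.153) = -2.2377
step 4: grad = -2.2377-6 = -8.2377; w = -2.2377 - 0.1·(-8.2377) = -1.41393

-1.41393


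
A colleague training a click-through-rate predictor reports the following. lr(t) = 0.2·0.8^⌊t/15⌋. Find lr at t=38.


n_drops = ⌊38/15⌋ = 2
lr = 0.2·0.8^2 = 0.2·0.64 = 0.128

0.128


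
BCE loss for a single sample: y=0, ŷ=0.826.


BCE = -[y·ln(p) + (1-y)·ln(1-p)]
= -0 - 1·ln(1-0.826)
= -ln(0.174) = 1.7487

1.7487


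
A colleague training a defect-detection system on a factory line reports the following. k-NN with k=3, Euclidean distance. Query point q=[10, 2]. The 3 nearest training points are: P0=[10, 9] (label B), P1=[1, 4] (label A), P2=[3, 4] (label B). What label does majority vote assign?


d(q,P0) = 7.0  (label B)
d(q,P1) = 9.2195  (label A)
d(q,P2) = 7.2801  (label B)
Votes: A=1, B=2
Majority → B

B


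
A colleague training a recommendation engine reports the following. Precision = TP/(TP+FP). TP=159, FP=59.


Precision = TP/(TP+FP)
= 159/(159+59)
= 159/218 = 72.94%

72.94%


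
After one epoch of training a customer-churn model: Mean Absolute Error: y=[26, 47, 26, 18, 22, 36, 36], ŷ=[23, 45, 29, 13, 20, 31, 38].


Absolute errors: |26-23|=3, |47-45|=2, |26-29|=3, |18-13|=5, |22-20|=2, |36-31|=5, |36-38|=2
Sum = 22
MAE = 22/7 = 22/7

22/7


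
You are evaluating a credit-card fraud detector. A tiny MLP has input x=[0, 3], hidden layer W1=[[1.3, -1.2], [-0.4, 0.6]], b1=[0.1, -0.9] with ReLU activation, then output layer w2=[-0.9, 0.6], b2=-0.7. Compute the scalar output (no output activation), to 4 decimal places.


z1[0] = (1.3)·(0) + (-1.2)·(3) + 0.1 = -3.5
z1[1] = (-0.4)·(0) + (0.6)·(3) - 0.9 = 0.9
h = ReLU(z1) = [0.0, 0.9]
output = (-0.9)·(0.0) + (0.6)·(0.9) - 0.7 = -0.16

-0.16


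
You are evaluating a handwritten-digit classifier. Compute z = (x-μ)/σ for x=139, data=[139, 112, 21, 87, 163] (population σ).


μ = 104.4, σ = 48.8819
z = (139 - 104.4)/48.8819 = 0.7078

0.7078


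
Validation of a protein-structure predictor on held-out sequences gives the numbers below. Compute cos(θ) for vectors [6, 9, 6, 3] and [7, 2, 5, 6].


A·B = 6·7 + 9·2 + 6·5 + 3·6 = 108
‖A‖ = √162 = 12.7279, ‖B‖ = √114 = 10.6771
cos = 108/(√162·√114) = 108/√18468 = 0.7947

0.7947


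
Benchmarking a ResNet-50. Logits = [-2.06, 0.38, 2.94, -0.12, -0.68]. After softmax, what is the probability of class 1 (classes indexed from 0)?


Exponentials: e^-2.06=0.1275, e^0.38=1.4623, e^2.94=18.9158, e^-0.12=0.8869, e^-0.68=0.5066
Sum = 21.8991
Softmax = [0.0058, 0.0668, 0.8638, 0.0405, 0.0231]
p[1] = 1.4623/21.8991 = 0.0668

0.0668


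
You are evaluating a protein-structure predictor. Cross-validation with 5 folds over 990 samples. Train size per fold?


Fold size = 990/5 = 198
Training per fold = 990 - 198 = 792

792


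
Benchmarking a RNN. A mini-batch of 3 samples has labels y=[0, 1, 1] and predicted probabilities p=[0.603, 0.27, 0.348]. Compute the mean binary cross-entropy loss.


L[0] = -ln(1-0.603) = -ln(0.397) = 0.9238
L[1] = -ln(0.27) = 1.3093
L[2] = -ln(0.348) = 1.0556
mean = (0.9238 + 1.3093 + 1.0556)/3 = 1.0962

1.0962


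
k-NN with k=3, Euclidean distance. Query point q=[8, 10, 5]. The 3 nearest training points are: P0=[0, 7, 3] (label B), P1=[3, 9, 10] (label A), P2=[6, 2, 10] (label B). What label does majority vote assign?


d(q,P0) = 8.775  (label B)
d(q,P1) = 7.1414  (label A)
d(q,P2) = 9.6437  (label B)
Votes: A=1, B=2
Majority → B

B


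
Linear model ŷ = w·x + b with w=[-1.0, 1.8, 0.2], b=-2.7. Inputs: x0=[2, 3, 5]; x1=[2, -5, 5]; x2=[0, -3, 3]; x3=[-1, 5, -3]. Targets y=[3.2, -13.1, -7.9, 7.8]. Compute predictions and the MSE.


ŷ0 = (-1.0)·(2) + (1.8)·(3) + (0.2)·(5) - 2.7 = 1.7
ŷ1 = (-1.0)·(2) + (1.8)·(-5) + (0.2)·(5) - 2.7 = -12.7
ŷ2 = (-1.0)·(0) + (1.8)·(-3) + (0.2)·(3) - 2.7 = -7.5
ŷ3 = (-1.0)·(-1) + (1.8)·(5) + (0.2)·(-3) - 2.7 = 6.7
errors² = [2.25, 0.16, 0.16, 1.21]
MSE = 3.7800/4 = 0.945

0.945


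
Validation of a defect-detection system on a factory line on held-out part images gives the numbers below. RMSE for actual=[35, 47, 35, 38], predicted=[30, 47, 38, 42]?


MSE = 50/4 = 12.5
RMSE = √(50/4) = 3.5355

3.5355


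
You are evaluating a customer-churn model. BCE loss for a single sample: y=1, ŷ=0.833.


BCE = -[y·ln(p) + (1-y)·ln(1-p)]
= -1·ln(0.833) - 0
= -ln(0.833) = 0.1827

0.1827


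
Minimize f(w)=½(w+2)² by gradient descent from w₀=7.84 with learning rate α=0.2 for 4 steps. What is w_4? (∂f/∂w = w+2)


step 1: grad = 7.84+2 = 9.84; w = 7.84 - 0.2·(9.84) = 5.872
step 2: grad = 5.872+2 = 7.872; w = 5.872 - 0.2·(7.872) = 4.2976
step 3: grad = 4.2976+2 = 6.2976; w = 4.2976 - 0.2·(6.2976) = 3.03808
step 4: grad = 3.03808+2 = 5.03808; w = 3.03808 - 0.2·(5.03808) = 2.030464

2.030464


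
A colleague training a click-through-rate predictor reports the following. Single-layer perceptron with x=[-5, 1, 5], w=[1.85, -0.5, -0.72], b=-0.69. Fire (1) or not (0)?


z = (-5)·(1.85) + (1)·(-0.5) + (5)·(-0.72) - 0.69
  = -14.04
step(z) = 0 (z<0)

0


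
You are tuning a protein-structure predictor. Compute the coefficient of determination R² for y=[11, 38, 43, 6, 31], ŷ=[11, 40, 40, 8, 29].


ȳ = 25.8
SS_res = Σ(y-ŷ)² = 21
SS_tot = Σ(y-ȳ)² = 1082.8
R² = 1 - SS_res/SS_tot = 1 - 0.0194 = 0.9806

0.9806


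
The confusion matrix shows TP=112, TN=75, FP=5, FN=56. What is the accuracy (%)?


Accuracy = (TP+TN)/(TP+TN+FP+FN)
= (112+75)/(248)
= 187/248 = 75.4%

75.4%


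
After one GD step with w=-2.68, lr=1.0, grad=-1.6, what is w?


w_new = w - α·∇
= -2.68 - 1.0·-1.6
= -2.68 + 1.6
= -1.08

-1.08


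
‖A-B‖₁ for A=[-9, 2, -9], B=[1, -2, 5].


d = |-9-1| + |2+ 2| + |-9-5|
  = 10 + 4 + 14
  = 28

28


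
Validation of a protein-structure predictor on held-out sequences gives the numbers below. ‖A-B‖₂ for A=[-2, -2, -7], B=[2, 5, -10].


d = √((-2-2)² + (-2-5)² + (-7+ 10)²)
  = √(16 + 49 + 9)
  = √74 = 8.6023

8.6023
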